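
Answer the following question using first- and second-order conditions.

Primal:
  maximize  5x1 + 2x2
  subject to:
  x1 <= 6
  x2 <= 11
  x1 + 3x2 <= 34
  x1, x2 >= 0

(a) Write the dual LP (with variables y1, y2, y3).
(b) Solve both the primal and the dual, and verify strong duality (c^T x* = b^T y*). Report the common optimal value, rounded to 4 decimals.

The standard primal-dual pair for 'max c^T x s.t. A x <= b, x >= 0' is:
  Dual:  min b^T y  s.t.  A^T y >= c,  y >= 0.

So the dual LP is:
  minimize  6y1 + 11y2 + 34y3
  subject to:
    y1 + y3 >= 5
    y2 + 3y3 >= 2
    y1, y2, y3 >= 0

Solving the primal: x* = (6, 9.3333).
  primal value c^T x* = 48.6667.
Solving the dual: y* = (4.3333, 0, 0.6667).
  dual value b^T y* = 48.6667.
Strong duality: c^T x* = b^T y*. Confirmed.

48.6667


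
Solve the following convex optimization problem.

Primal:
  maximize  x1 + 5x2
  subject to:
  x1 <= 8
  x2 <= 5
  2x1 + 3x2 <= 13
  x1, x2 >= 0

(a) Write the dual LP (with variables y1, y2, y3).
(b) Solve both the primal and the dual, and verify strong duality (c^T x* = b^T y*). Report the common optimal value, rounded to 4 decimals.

The standard primal-dual pair for 'max c^T x s.t. A x <= b, x >= 0' is:
  Dual:  min b^T y  s.t.  A^T y >= c,  y >= 0.

So the dual LP is:
  minimize  8y1 + 5y2 + 13y3
  subject to:
    y1 + 2y3 >= 1
    y2 + 3y3 >= 5
    y1, y2, y3 >= 0

Solving the primal: x* = (0, 4.3333).
  primal value c^T x* = 21.6667.
Solving the dual: y* = (0, 0, 1.6667).
  dual value b^T y* = 21.6667.
Strong duality: c^T x* = b^T y*. Confirmed.

21.6667


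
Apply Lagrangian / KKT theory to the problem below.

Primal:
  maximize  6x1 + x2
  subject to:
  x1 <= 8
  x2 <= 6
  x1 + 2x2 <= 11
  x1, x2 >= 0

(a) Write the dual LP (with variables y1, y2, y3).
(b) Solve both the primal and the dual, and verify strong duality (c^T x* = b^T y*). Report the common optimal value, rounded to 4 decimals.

The standard primal-dual pair for 'max c^T x s.t. A x <= b, x >= 0' is:
  Dual:  min b^T y  s.t.  A^T y >= c,  y >= 0.

So the dual LP is:
  minimize  8y1 + 6y2 + 11y3
  subject to:
    y1 + y3 >= 6
    y2 + 2y3 >= 1
    y1, y2, y3 >= 0

Solving the primal: x* = (8, 1.5).
  primal value c^T x* = 49.5.
Solving the dual: y* = (5.5, 0, 0.5).
  dual value b^T y* = 49.5.
Strong duality: c^T x* = b^T y*. Confirmed.

49.5


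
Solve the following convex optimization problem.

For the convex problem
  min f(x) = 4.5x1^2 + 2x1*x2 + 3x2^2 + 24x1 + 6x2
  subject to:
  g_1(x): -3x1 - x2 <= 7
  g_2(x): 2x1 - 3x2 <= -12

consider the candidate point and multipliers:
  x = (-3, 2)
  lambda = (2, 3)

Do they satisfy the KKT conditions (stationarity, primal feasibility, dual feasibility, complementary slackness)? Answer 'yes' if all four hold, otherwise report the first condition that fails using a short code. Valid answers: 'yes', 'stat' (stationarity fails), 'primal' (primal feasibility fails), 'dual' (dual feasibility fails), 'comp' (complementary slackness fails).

Gradient of f: grad f(x) = Q x + c = (1, 12)
Constraint values g_i(x) = a_i^T x - b_i:
  g_1((-3, 2)) = 0
  g_2((-3, 2)) = 0
Stationarity residual: grad f(x) + sum_i lambda_i a_i = (1, 1)
  -> stationarity FAILS
Primal feasibility (all g_i <= 0): OK
Dual feasibility (all lambda_i >= 0): OK
Complementary slackness (lambda_i * g_i(x) = 0 for all i): OK

Verdict: the first failing condition is stationarity -> stat.

stat


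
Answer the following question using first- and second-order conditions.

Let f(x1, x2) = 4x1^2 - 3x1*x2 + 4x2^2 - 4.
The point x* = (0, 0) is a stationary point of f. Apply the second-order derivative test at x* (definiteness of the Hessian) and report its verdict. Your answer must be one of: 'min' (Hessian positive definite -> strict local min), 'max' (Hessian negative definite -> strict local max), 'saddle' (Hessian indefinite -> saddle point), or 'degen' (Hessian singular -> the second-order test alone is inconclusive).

Compute the Hessian H = grad^2 f:
  H = [[8, -3], [-3, 8]]
Verify stationarity: grad f(x*) = H x* + g = (0, 0).
Eigenvalues of H: 5, 11.
Both eigenvalues > 0, so H is positive definite -> x* is a strict local min.

min


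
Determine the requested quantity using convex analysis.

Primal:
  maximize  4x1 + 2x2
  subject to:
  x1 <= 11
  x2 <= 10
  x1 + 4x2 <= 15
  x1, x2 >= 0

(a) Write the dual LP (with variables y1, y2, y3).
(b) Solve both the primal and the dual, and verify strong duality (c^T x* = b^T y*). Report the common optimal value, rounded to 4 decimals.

The standard primal-dual pair for 'max c^T x s.t. A x <= b, x >= 0' is:
  Dual:  min b^T y  s.t.  A^T y >= c,  y >= 0.

So the dual LP is:
  minimize  11y1 + 10y2 + 15y3
  subject to:
    y1 + y3 >= 4
    y2 + 4y3 >= 2
    y1, y2, y3 >= 0

Solving the primal: x* = (11, 1).
  primal value c^T x* = 46.
Solving the dual: y* = (3.5, 0, 0.5).
  dual value b^T y* = 46.
Strong duality: c^T x* = b^T y*. Confirmed.

46


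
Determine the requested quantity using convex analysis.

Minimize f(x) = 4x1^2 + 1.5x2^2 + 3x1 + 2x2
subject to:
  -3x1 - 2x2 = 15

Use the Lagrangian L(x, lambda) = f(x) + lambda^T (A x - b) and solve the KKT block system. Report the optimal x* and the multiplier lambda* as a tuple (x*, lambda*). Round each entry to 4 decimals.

Form the Lagrangian:
  L(x, lambda) = (1/2) x^T Q x + c^T x + lambda^T (A x - b)
Stationarity (grad_x L = 0): Q x + c + A^T lambda = 0.
Primal feasibility: A x = b.

This gives the KKT block system:
  [ Q   A^T ] [ x     ]   [-c ]
  [ A    0  ] [ lambda ] = [ b ]

Solving the linear system:
  x*      = (-2.2881, -4.0678)
  lambda* = (-5.1017)
  f(x*)   = 30.7627

x* = (-2.2881, -4.0678), lambda* = (-5.1017)


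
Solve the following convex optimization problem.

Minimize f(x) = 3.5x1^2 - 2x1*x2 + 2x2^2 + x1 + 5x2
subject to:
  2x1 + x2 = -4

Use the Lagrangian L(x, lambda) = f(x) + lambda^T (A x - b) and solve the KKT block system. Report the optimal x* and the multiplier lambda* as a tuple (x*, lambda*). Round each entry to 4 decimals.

Form the Lagrangian:
  L(x, lambda) = (1/2) x^T Q x + c^T x + lambda^T (A x - b)
Stationarity (grad_x L = 0): Q x + c + A^T lambda = 0.
Primal feasibility: A x = b.

This gives the KKT block system:
  [ Q   A^T ] [ x     ]   [-c ]
  [ A    0  ] [ lambda ] = [ b ]

Solving the linear system:
  x*      = (-1, -2)
  lambda* = (1)
  f(x*)   = -3.5

x* = (-1, -2), lambda* = (1)


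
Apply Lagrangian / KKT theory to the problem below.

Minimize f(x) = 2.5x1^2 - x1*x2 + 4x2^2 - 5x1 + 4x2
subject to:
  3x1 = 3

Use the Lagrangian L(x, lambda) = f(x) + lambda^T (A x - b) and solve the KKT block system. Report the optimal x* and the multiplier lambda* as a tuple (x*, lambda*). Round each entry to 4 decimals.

Form the Lagrangian:
  L(x, lambda) = (1/2) x^T Q x + c^T x + lambda^T (A x - b)
Stationarity (grad_x L = 0): Q x + c + A^T lambda = 0.
Primal feasibility: A x = b.

This gives the KKT block system:
  [ Q   A^T ] [ x     ]   [-c ]
  [ A    0  ] [ lambda ] = [ b ]

Solving the linear system:
  x*      = (1, -0.375)
  lambda* = (-0.125)
  f(x*)   = -3.0625

x* = (1, -0.375), lambda* = (-0.125)


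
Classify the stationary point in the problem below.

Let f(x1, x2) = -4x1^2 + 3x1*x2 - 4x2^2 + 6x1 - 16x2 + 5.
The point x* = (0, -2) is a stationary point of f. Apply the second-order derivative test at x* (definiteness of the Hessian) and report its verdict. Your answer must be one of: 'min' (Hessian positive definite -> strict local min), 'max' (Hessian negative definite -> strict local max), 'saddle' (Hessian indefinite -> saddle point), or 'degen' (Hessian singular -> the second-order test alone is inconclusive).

Compute the Hessian H = grad^2 f:
  H = [[-8, 3], [3, -8]]
Verify stationarity: grad f(x*) = H x* + g = (0, 0).
Eigenvalues of H: -11, -5.
Both eigenvalues < 0, so H is negative definite -> x* is a strict local max.

max


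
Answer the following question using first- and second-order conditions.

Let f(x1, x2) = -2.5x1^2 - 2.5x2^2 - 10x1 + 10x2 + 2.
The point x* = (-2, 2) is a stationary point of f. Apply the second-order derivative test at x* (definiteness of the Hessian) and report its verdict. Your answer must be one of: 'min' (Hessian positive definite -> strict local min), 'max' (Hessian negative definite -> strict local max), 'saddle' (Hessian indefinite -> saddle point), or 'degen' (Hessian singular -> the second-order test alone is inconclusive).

Compute the Hessian H = grad^2 f:
  H = [[-5, 0], [0, -5]]
Verify stationarity: grad f(x*) = H x* + g = (0, 0).
Eigenvalues of H: -5, -5.
Both eigenvalues < 0, so H is negative definite -> x* is a strict local max.

max


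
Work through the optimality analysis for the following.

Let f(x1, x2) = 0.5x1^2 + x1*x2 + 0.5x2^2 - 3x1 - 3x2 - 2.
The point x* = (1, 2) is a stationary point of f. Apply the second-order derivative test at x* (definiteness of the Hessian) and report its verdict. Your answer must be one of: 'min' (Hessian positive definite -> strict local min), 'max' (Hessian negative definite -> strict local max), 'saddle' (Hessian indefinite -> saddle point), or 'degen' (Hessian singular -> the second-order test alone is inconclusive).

Compute the Hessian H = grad^2 f:
  H = [[1, 1], [1, 1]]
Verify stationarity: grad f(x*) = H x* + g = (0, 0).
Eigenvalues of H: 0, 2.
H has a zero eigenvalue (singular; positive semidefinite but not definite), so H is neither positive definite, negative definite, nor indefinite. The second-order test alone is inconclusive -> degen.
(Indeed, f is constant along the null direction of H through x*, so x* is not a strict local extremum.)

degen


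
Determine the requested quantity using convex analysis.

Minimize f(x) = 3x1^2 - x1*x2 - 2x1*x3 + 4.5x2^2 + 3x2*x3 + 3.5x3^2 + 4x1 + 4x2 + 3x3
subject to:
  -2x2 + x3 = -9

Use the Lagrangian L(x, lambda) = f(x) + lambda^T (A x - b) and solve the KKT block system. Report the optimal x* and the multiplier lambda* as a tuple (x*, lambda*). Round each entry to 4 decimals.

Form the Lagrangian:
  L(x, lambda) = (1/2) x^T Q x + c^T x + lambda^T (A x - b)
Stationarity (grad_x L = 0): Q x + c + A^T lambda = 0.
Primal feasibility: A x = b.

This gives the KKT block system:
  [ Q   A^T ] [ x     ]   [-c ]
  [ A    0  ] [ lambda ] = [ b ]

Solving the linear system:
  x*      = (-1.3494, 2.7807, -3.4387)
  lambda* = (10.0297)
  f(x*)   = 42.8383

x* = (-1.3494, 2.7807, -3.4387), lambda* = (10.0297)


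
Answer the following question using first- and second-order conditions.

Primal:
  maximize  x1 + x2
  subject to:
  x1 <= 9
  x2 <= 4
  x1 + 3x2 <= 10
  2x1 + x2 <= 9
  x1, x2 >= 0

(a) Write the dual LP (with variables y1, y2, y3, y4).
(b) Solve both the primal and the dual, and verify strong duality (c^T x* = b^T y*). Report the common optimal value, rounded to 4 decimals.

The standard primal-dual pair for 'max c^T x s.t. A x <= b, x >= 0' is:
  Dual:  min b^T y  s.t.  A^T y >= c,  y >= 0.

So the dual LP is:
  minimize  9y1 + 4y2 + 10y3 + 9y4
  subject to:
    y1 + y3 + 2y4 >= 1
    y2 + 3y3 + y4 >= 1
    y1, y2, y3, y4 >= 0

Solving the primal: x* = (3.4, 2.2).
  primal value c^T x* = 5.6.
Solving the dual: y* = (0, 0, 0.2, 0.4).
  dual value b^T y* = 5.6.
Strong duality: c^T x* = b^T y*. Confirmed.

5.6


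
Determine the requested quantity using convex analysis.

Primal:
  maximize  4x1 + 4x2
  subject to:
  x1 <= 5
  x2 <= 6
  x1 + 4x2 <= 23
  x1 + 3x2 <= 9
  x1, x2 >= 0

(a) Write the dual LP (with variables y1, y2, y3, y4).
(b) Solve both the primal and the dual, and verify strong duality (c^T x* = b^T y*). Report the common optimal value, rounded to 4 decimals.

The standard primal-dual pair for 'max c^T x s.t. A x <= b, x >= 0' is:
  Dual:  min b^T y  s.t.  A^T y >= c,  y >= 0.

So the dual LP is:
  minimize  5y1 + 6y2 + 23y3 + 9y4
  subject to:
    y1 + y3 + y4 >= 4
    y2 + 4y3 + 3y4 >= 4
    y1, y2, y3, y4 >= 0

Solving the primal: x* = (5, 1.3333).
  primal value c^T x* = 25.3333.
Solving the dual: y* = (2.6667, 0, 0, 1.3333).
  dual value b^T y* = 25.3333.
Strong duality: c^T x* = b^T y*. Confirmed.

25.3333


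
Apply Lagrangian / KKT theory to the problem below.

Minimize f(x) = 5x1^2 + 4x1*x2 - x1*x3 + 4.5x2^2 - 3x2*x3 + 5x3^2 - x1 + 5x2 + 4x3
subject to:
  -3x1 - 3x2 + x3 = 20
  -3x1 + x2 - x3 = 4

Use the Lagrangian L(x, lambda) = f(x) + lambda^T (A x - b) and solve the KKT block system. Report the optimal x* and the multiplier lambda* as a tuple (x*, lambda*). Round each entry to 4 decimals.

Form the Lagrangian:
  L(x, lambda) = (1/2) x^T Q x + c^T x + lambda^T (A x - b)
Stationarity (grad_x L = 0): Q x + c + A^T lambda = 0.
Primal feasibility: A x = b.

This gives the KKT block system:
  [ Q   A^T ] [ x     ]   [-c ]
  [ A    0  ] [ lambda ] = [ b ]

Solving the linear system:
  x*      = (-2.574, -4.2779, -0.5559)
  lambda* = (-14.1405, -0.2915)
  f(x*)   = 131.4683

x* = (-2.574, -4.2779, -0.5559), lambda* = (-14.1405, -0.2915)


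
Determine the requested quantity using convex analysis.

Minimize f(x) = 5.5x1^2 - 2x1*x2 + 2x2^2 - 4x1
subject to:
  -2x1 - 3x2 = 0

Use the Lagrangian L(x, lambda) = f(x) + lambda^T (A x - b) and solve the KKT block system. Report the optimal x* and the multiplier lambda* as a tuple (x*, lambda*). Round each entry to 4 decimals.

Form the Lagrangian:
  L(x, lambda) = (1/2) x^T Q x + c^T x + lambda^T (A x - b)
Stationarity (grad_x L = 0): Q x + c + A^T lambda = 0.
Primal feasibility: A x = b.

This gives the KKT block system:
  [ Q   A^T ] [ x     ]   [-c ]
  [ A    0  ] [ lambda ] = [ b ]

Solving the linear system:
  x*      = (0.259, -0.1727)
  lambda* = (-0.4029)
  f(x*)   = -0.518

x* = (0.259, -0.1727), lambda* = (-0.4029)


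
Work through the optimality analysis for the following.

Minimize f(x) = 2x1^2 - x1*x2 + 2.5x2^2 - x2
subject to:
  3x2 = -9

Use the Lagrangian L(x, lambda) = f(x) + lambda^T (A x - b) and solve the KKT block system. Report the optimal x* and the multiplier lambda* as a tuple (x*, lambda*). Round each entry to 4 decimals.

Form the Lagrangian:
  L(x, lambda) = (1/2) x^T Q x + c^T x + lambda^T (A x - b)
Stationarity (grad_x L = 0): Q x + c + A^T lambda = 0.
Primal feasibility: A x = b.

This gives the KKT block system:
  [ Q   A^T ] [ x     ]   [-c ]
  [ A    0  ] [ lambda ] = [ b ]

Solving the linear system:
  x*      = (-0.75, -3)
  lambda* = (5.0833)
  f(x*)   = 24.375

x* = (-0.75, -3), lambda* = (5.0833)


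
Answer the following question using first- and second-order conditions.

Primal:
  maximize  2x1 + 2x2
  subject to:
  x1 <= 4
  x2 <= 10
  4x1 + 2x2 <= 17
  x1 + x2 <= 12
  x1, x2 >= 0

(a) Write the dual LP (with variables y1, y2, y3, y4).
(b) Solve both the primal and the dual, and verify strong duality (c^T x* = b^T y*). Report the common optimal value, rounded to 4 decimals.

The standard primal-dual pair for 'max c^T x s.t. A x <= b, x >= 0' is:
  Dual:  min b^T y  s.t.  A^T y >= c,  y >= 0.

So the dual LP is:
  minimize  4y1 + 10y2 + 17y3 + 12y4
  subject to:
    y1 + 4y3 + y4 >= 2
    y2 + 2y3 + y4 >= 2
    y1, y2, y3, y4 >= 0

Solving the primal: x* = (0, 8.5).
  primal value c^T x* = 17.
Solving the dual: y* = (0, 0, 1, 0).
  dual value b^T y* = 17.
Strong duality: c^T x* = b^T y*. Confirmed.

17


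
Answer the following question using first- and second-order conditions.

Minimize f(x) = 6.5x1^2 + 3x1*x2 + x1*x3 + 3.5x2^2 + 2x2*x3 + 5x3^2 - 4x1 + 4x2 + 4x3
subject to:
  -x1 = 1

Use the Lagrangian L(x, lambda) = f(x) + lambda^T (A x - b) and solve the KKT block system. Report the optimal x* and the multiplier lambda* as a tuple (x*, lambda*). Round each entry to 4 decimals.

Form the Lagrangian:
  L(x, lambda) = (1/2) x^T Q x + c^T x + lambda^T (A x - b)
Stationarity (grad_x L = 0): Q x + c + A^T lambda = 0.
Primal feasibility: A x = b.

This gives the KKT block system:
  [ Q   A^T ] [ x     ]   [-c ]
  [ A    0  ] [ lambda ] = [ b ]

Solving the linear system:
  x*      = (-1, -0.0606, -0.2879)
  lambda* = (-17.4697)
  f(x*)   = 10.0379

x* = (-1, -0.0606, -0.2879), lambda* = (-17.4697)


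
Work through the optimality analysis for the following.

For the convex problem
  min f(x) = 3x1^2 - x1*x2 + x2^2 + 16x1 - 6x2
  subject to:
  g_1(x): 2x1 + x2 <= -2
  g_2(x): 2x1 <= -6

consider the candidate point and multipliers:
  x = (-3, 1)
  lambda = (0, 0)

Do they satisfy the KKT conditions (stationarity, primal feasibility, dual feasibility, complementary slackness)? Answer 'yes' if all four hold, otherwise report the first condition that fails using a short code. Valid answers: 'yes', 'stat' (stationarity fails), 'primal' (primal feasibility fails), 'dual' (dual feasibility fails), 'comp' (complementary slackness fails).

Gradient of f: grad f(x) = Q x + c = (-3, -1)
Constraint values g_i(x) = a_i^T x - b_i:
  g_1((-3, 1)) = -3
  g_2((-3, 1)) = 0
Stationarity residual: grad f(x) + sum_i lambda_i a_i = (-3, -1)
  -> stationarity FAILS
Primal feasibility (all g_i <= 0): OK
Dual feasibility (all lambda_i >= 0): OK
Complementary slackness (lambda_i * g_i(x) = 0 for all i): OK

Verdict: the first failing condition is stationarity -> stat.

stat


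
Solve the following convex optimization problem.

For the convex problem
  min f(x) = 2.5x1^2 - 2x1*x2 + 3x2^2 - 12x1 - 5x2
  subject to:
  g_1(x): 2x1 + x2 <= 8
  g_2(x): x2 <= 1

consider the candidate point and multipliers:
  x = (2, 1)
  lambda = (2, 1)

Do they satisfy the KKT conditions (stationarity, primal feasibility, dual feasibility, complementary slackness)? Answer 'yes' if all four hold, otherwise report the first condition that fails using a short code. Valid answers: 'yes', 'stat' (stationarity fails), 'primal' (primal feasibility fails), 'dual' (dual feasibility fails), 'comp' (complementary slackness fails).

Gradient of f: grad f(x) = Q x + c = (-4, -3)
Constraint values g_i(x) = a_i^T x - b_i:
  g_1((2, 1)) = -3
  g_2((2, 1)) = 0
Stationarity residual: grad f(x) + sum_i lambda_i a_i = (0, 0)
  -> stationarity OK
Primal feasibility (all g_i <= 0): OK
Dual feasibility (all lambda_i >= 0): OK
Complementary slackness (lambda_i * g_i(x) = 0 for all i): FAILS

Verdict: the first failing condition is complementary_slackness -> comp.

comp


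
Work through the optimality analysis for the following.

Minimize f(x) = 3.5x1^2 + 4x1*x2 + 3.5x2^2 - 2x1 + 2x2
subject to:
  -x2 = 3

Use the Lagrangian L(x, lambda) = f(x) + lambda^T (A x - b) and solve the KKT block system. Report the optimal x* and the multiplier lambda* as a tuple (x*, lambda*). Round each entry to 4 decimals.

Form the Lagrangian:
  L(x, lambda) = (1/2) x^T Q x + c^T x + lambda^T (A x - b)
Stationarity (grad_x L = 0): Q x + c + A^T lambda = 0.
Primal feasibility: A x = b.

This gives the KKT block system:
  [ Q   A^T ] [ x     ]   [-c ]
  [ A    0  ] [ lambda ] = [ b ]

Solving the linear system:
  x*      = (2, -3)
  lambda* = (-11)
  f(x*)   = 11.5

x* = (2, -3), lambda* = (-11)


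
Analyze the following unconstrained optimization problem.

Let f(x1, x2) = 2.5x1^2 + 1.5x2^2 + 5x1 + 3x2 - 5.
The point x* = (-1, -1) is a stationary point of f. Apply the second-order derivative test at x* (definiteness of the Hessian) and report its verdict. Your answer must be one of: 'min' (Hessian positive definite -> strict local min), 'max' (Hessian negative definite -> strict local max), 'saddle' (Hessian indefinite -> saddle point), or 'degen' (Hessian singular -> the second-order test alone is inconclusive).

Compute the Hessian H = grad^2 f:
  H = [[5, 0], [0, 3]]
Verify stationarity: grad f(x*) = H x* + g = (0, 0).
Eigenvalues of H: 3, 5.
Both eigenvalues > 0, so H is positive definite -> x* is a strict local min.

min


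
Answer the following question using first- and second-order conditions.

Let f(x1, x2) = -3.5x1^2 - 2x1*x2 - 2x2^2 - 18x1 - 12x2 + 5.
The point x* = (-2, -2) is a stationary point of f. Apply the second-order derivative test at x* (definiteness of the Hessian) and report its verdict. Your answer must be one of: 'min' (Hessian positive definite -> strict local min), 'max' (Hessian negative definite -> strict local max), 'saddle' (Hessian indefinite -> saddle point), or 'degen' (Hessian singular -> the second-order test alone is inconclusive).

Compute the Hessian H = grad^2 f:
  H = [[-7, -2], [-2, -4]]
Verify stationarity: grad f(x*) = H x* + g = (0, 0).
Eigenvalues of H: -8, -3.
Both eigenvalues < 0, so H is negative definite -> x* is a strict local max.

max


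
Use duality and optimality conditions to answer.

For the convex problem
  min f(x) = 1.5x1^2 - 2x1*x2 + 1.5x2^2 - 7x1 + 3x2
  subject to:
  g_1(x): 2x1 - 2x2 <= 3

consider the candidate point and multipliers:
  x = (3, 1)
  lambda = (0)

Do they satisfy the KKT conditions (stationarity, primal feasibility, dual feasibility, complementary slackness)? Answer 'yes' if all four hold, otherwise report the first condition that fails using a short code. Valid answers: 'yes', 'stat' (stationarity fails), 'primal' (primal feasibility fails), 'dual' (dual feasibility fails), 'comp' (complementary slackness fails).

Gradient of f: grad f(x) = Q x + c = (0, 0)
Constraint values g_i(x) = a_i^T x - b_i:
  g_1((3, 1)) = 1
Stationarity residual: grad f(x) + sum_i lambda_i a_i = (0, 0)
  -> stationarity OK
Primal feasibility (all g_i <= 0): FAILS
Dual feasibility (all lambda_i >= 0): OK
Complementary slackness (lambda_i * g_i(x) = 0 for all i): OK

Verdict: the first failing condition is primal_feasibility -> primal.

primal


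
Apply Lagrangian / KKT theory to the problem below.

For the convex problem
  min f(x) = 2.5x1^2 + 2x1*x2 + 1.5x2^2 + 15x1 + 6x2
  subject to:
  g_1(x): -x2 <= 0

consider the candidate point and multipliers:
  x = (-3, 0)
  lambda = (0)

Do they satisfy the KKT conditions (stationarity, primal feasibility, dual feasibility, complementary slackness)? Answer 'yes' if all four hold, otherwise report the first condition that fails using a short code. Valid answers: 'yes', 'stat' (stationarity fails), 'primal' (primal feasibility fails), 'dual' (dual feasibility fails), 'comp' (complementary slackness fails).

Gradient of f: grad f(x) = Q x + c = (0, 0)
Constraint values g_i(x) = a_i^T x - b_i:
  g_1((-3, 0)) = 0
Stationarity residual: grad f(x) + sum_i lambda_i a_i = (0, 0)
  -> stationarity OK
Primal feasibility (all g_i <= 0): OK
Dual feasibility (all lambda_i >= 0): OK
Complementary slackness (lambda_i * g_i(x) = 0 for all i): OK

Verdict: yes, KKT holds.

yes


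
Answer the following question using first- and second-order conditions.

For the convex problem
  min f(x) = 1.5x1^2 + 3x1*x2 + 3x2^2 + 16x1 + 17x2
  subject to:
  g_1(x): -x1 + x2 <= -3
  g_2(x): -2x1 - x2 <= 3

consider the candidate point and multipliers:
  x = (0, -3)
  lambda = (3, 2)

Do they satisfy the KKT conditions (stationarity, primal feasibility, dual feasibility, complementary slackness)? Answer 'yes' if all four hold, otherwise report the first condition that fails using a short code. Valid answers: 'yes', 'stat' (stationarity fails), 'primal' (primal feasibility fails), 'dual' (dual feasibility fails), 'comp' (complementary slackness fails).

Gradient of f: grad f(x) = Q x + c = (7, -1)
Constraint values g_i(x) = a_i^T x - b_i:
  g_1((0, -3)) = 0
  g_2((0, -3)) = 0
Stationarity residual: grad f(x) + sum_i lambda_i a_i = (0, 0)
  -> stationarity OK
Primal feasibility (all g_i <= 0): OK
Dual feasibility (all lambda_i >= 0): OK
Complementary slackness (lambda_i * g_i(x) = 0 for all i): OK

Verdict: yes, KKT holds.

yes


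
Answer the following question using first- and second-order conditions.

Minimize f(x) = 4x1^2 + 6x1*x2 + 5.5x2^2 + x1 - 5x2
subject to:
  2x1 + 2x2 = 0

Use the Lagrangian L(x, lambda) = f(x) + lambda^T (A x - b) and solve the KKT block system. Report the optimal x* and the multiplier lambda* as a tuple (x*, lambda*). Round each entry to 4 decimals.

Form the Lagrangian:
  L(x, lambda) = (1/2) x^T Q x + c^T x + lambda^T (A x - b)
Stationarity (grad_x L = 0): Q x + c + A^T lambda = 0.
Primal feasibility: A x = b.

This gives the KKT block system:
  [ Q   A^T ] [ x     ]   [-c ]
  [ A    0  ] [ lambda ] = [ b ]

Solving the linear system:
  x*      = (-0.8571, 0.8571)
  lambda* = (0.3571)
  f(x*)   = -2.5714

x* = (-0.8571, 0.8571), lambda* = (0.3571)


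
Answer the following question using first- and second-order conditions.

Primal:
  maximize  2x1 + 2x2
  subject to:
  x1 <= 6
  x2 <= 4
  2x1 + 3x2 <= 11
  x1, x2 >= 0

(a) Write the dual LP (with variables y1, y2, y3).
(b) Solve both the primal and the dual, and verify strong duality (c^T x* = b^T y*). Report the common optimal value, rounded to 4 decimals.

The standard primal-dual pair for 'max c^T x s.t. A x <= b, x >= 0' is:
  Dual:  min b^T y  s.t.  A^T y >= c,  y >= 0.

So the dual LP is:
  minimize  6y1 + 4y2 + 11y3
  subject to:
    y1 + 2y3 >= 2
    y2 + 3y3 >= 2
    y1, y2, y3 >= 0

Solving the primal: x* = (5.5, 0).
  primal value c^T x* = 11.
Solving the dual: y* = (0, 0, 1).
  dual value b^T y* = 11.
Strong duality: c^T x* = b^T y*. Confirmed.

11


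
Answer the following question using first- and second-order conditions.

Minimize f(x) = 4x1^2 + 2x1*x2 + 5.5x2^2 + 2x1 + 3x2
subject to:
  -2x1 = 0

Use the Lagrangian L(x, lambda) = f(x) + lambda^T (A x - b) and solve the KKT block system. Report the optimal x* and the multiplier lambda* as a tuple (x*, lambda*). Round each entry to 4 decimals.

Form the Lagrangian:
  L(x, lambda) = (1/2) x^T Q x + c^T x + lambda^T (A x - b)
Stationarity (grad_x L = 0): Q x + c + A^T lambda = 0.
Primal feasibility: A x = b.

This gives the KKT block system:
  [ Q   A^T ] [ x     ]   [-c ]
  [ A    0  ] [ lambda ] = [ b ]

Solving the linear system:
  x*      = (0, -0.2727)
  lambda* = (0.7273)
  f(x*)   = -0.4091

x* = (0, -0.2727), lambda* = (0.7273)


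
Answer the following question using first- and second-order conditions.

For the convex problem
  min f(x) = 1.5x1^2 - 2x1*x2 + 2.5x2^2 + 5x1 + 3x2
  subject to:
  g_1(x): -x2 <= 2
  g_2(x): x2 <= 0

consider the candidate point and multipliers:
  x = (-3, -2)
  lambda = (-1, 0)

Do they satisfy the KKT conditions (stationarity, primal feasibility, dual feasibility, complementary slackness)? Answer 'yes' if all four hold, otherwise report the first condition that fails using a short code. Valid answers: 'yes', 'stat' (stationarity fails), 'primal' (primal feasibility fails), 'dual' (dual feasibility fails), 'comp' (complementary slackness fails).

Gradient of f: grad f(x) = Q x + c = (0, -1)
Constraint values g_i(x) = a_i^T x - b_i:
  g_1((-3, -2)) = 0
  g_2((-3, -2)) = -2
Stationarity residual: grad f(x) + sum_i lambda_i a_i = (0, 0)
  -> stationarity OK
Primal feasibility (all g_i <= 0): OK
Dual feasibility (all lambda_i >= 0): FAILS
Complementary slackness (lambda_i * g_i(x) = 0 for all i): OK

Verdict: the first failing condition is dual_feasibility -> dual.

dual


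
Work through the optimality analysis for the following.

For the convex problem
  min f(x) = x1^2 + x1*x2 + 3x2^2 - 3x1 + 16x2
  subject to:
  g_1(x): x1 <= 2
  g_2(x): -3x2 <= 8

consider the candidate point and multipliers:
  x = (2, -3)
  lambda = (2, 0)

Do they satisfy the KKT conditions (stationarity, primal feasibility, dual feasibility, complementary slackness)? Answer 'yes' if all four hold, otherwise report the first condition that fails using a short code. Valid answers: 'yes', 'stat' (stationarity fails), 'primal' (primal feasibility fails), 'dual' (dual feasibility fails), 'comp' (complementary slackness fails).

Gradient of f: grad f(x) = Q x + c = (-2, 0)
Constraint values g_i(x) = a_i^T x - b_i:
  g_1((2, -3)) = 0
  g_2((2, -3)) = 1
Stationarity residual: grad f(x) + sum_i lambda_i a_i = (0, 0)
  -> stationarity OK
Primal feasibility (all g_i <= 0): FAILS
Dual feasibility (all lambda_i >= 0): OK
Complementary slackness (lambda_i * g_i(x) = 0 for all i): OK

Verdict: the first failing condition is primal_feasibility -> primal.

primal


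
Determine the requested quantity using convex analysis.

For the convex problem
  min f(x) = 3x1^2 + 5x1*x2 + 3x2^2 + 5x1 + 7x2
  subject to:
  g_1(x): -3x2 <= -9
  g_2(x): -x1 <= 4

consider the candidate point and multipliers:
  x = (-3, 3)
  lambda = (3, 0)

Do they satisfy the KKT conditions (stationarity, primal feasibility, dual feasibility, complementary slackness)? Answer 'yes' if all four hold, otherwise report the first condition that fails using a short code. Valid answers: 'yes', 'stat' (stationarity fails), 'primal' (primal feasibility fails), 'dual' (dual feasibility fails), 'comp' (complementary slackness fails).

Gradient of f: grad f(x) = Q x + c = (2, 10)
Constraint values g_i(x) = a_i^T x - b_i:
  g_1((-3, 3)) = 0
  g_2((-3, 3)) = -1
Stationarity residual: grad f(x) + sum_i lambda_i a_i = (2, 1)
  -> stationarity FAILS
Primal feasibility (all g_i <= 0): OK
Dual feasibility (all lambda_i >= 0): OK
Complementary slackness (lambda_i * g_i(x) = 0 for all i): OK

Verdict: the first failing condition is stationarity -> stat.

stat


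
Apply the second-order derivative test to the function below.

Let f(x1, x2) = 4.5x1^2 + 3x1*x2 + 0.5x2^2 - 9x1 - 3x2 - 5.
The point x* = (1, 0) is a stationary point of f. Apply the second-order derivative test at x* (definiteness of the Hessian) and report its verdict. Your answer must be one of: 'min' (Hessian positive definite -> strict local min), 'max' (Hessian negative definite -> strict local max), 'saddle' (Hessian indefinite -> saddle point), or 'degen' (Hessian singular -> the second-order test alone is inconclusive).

Compute the Hessian H = grad^2 f:
  H = [[9, 3], [3, 1]]
Verify stationarity: grad f(x*) = H x* + g = (0, 0).
Eigenvalues of H: 0, 10.
H has a zero eigenvalue (singular; positive semidefinite but not definite), so H is neither positive definite, negative definite, nor indefinite. The second-order test alone is inconclusive -> degen.
(Indeed, f is constant along the null direction of H through x*, so x* is not a strict local extremum.)

degen


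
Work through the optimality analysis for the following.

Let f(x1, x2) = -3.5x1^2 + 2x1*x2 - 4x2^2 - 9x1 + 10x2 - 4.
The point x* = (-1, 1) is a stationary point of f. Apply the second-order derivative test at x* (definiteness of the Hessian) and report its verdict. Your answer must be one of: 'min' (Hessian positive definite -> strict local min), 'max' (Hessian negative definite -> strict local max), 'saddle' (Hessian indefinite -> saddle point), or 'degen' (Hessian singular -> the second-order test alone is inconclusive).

Compute the Hessian H = grad^2 f:
  H = [[-7, 2], [2, -8]]
Verify stationarity: grad f(x*) = H x* + g = (0, 0).
Eigenvalues of H: -9.5616, -5.4384.
Both eigenvalues < 0, so H is negative definite -> x* is a strict local max.

max


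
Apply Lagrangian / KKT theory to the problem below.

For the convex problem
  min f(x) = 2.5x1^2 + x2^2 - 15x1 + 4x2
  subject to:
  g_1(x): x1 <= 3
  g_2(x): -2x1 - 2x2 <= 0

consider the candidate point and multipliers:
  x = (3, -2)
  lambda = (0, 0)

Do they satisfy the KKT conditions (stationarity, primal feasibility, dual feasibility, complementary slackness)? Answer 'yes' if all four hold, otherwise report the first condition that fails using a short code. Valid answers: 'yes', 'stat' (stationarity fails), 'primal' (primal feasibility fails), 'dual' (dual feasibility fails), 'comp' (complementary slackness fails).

Gradient of f: grad f(x) = Q x + c = (0, 0)
Constraint values g_i(x) = a_i^T x - b_i:
  g_1((3, -2)) = 0
  g_2((3, -2)) = -2
Stationarity residual: grad f(x) + sum_i lambda_i a_i = (0, 0)
  -> stationarity OK
Primal feasibility (all g_i <= 0): OK
Dual feasibility (all lambda_i >= 0): OK
Complementary slackness (lambda_i * g_i(x) = 0 for all i): OK

Verdict: yes, KKT holds.

yes


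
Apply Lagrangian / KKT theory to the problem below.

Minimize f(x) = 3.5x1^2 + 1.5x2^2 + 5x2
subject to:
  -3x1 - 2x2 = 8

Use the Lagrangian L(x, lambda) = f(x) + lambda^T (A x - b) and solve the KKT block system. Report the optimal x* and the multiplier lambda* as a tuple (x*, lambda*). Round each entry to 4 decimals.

Form the Lagrangian:
  L(x, lambda) = (1/2) x^T Q x + c^T x + lambda^T (A x - b)
Stationarity (grad_x L = 0): Q x + c + A^T lambda = 0.
Primal feasibility: A x = b.

This gives the KKT block system:
  [ Q   A^T ] [ x     ]   [-c ]
  [ A    0  ] [ lambda ] = [ b ]

Solving the linear system:
  x*      = (-0.7636, -2.8545)
  lambda* = (-1.7818)
  f(x*)   = -0.0091

x* = (-0.7636, -2.8545), lambda* = (-1.7818)


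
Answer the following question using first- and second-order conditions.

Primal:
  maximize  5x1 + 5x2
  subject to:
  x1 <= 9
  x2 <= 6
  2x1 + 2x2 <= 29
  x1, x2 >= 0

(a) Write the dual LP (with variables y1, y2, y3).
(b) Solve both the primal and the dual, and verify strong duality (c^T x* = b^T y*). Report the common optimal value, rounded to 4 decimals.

The standard primal-dual pair for 'max c^T x s.t. A x <= b, x >= 0' is:
  Dual:  min b^T y  s.t.  A^T y >= c,  y >= 0.

So the dual LP is:
  minimize  9y1 + 6y2 + 29y3
  subject to:
    y1 + 2y3 >= 5
    y2 + 2y3 >= 5
    y1, y2, y3 >= 0

Solving the primal: x* = (8.5, 6).
  primal value c^T x* = 72.5.
Solving the dual: y* = (0, 0, 2.5).
  dual value b^T y* = 72.5.
Strong duality: c^T x* = b^T y*. Confirmed.

72.5


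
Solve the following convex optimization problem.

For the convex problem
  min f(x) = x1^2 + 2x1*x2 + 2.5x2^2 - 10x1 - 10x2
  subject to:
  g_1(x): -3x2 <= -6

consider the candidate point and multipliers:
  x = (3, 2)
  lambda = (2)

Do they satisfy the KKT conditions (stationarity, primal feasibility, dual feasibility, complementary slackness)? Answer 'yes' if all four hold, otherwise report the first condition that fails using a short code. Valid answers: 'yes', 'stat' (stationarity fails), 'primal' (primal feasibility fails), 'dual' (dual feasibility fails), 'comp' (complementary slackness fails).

Gradient of f: grad f(x) = Q x + c = (0, 6)
Constraint values g_i(x) = a_i^T x - b_i:
  g_1((3, 2)) = 0
Stationarity residual: grad f(x) + sum_i lambda_i a_i = (0, 0)
  -> stationarity OK
Primal feasibility (all g_i <= 0): OK
Dual feasibility (all lambda_i >= 0): OK
Complementary slackness (lambda_i * g_i(x) = 0 for all i): OK

Verdict: yes, KKT holds.

yes


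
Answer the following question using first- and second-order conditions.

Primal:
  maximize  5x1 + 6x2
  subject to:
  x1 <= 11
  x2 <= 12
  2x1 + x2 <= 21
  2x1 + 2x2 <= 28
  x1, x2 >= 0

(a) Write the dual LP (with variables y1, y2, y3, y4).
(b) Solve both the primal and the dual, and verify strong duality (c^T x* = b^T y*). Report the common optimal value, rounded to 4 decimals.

The standard primal-dual pair for 'max c^T x s.t. A x <= b, x >= 0' is:
  Dual:  min b^T y  s.t.  A^T y >= c,  y >= 0.

So the dual LP is:
  minimize  11y1 + 12y2 + 21y3 + 28y4
  subject to:
    y1 + 2y3 + 2y4 >= 5
    y2 + y3 + 2y4 >= 6
    y1, y2, y3, y4 >= 0

Solving the primal: x* = (2, 12).
  primal value c^T x* = 82.
Solving the dual: y* = (0, 1, 0, 2.5).
  dual value b^T y* = 82.
Strong duality: c^T x* = b^T y*. Confirmed.

82


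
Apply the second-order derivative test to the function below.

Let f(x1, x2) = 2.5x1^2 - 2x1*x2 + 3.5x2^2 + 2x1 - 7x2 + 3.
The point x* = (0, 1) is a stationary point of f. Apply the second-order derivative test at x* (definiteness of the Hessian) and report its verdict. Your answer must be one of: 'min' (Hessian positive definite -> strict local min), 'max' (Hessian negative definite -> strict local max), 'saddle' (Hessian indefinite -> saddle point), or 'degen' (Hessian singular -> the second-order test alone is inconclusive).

Compute the Hessian H = grad^2 f:
  H = [[5, -2], [-2, 7]]
Verify stationarity: grad f(x*) = H x* + g = (0, 0).
Eigenvalues of H: 3.7639, 8.2361.
Both eigenvalues > 0, so H is positive definite -> x* is a strict local min.

min


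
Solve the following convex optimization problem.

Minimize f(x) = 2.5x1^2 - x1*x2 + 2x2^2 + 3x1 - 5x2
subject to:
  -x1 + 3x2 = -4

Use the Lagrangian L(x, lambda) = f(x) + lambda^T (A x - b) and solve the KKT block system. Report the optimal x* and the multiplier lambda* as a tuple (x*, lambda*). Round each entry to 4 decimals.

Form the Lagrangian:
  L(x, lambda) = (1/2) x^T Q x + c^T x + lambda^T (A x - b)
Stationarity (grad_x L = 0): Q x + c + A^T lambda = 0.
Primal feasibility: A x = b.

This gives the KKT block system:
  [ Q   A^T ] [ x     ]   [-c ]
  [ A    0  ] [ lambda ] = [ b ]

Solving the linear system:
  x*      = (-0.186, -1.3953)
  lambda* = (3.4651)
  f(x*)   = 10.1395

x* = (-0.186, -1.3953), lambda* = (3.4651)


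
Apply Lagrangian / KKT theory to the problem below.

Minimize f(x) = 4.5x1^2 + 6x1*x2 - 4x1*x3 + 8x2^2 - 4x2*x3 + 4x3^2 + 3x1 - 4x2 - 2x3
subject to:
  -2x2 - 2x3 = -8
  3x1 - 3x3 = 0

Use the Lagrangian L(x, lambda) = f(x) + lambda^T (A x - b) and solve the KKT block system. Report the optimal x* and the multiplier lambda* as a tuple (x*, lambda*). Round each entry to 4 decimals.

Form the Lagrangian:
  L(x, lambda) = (1/2) x^T Q x + c^T x + lambda^T (A x - b)
Stationarity (grad_x L = 0): Q x + c + A^T lambda = 0.
Primal feasibility: A x = b.

This gives the KKT block system:
  [ Q   A^T ] [ x     ]   [-c ]
  [ A    0  ] [ lambda ] = [ b ]

Solving the linear system:
  x*      = (2.4286, 1.5714, 2.4286)
  lambda* = (13, -8.1905)
  f(x*)   = 50.0714

x* = (2.4286, 1.5714, 2.4286), lambda* = (13, -8.1905)


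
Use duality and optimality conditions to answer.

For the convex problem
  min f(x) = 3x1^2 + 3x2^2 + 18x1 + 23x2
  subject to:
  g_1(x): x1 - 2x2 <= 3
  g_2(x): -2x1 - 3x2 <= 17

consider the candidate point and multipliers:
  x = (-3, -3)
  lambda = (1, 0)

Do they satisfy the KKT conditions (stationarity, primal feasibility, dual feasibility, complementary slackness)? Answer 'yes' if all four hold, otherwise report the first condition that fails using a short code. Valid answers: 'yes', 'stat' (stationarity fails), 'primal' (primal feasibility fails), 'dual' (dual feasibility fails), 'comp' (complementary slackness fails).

Gradient of f: grad f(x) = Q x + c = (0, 5)
Constraint values g_i(x) = a_i^T x - b_i:
  g_1((-3, -3)) = 0
  g_2((-3, -3)) = -2
Stationarity residual: grad f(x) + sum_i lambda_i a_i = (1, 3)
  -> stationarity FAILS
Primal feasibility (all g_i <= 0): OK
Dual feasibility (all lambda_i >= 0): OK
Complementary slackness (lambda_i * g_i(x) = 0 for all i): OK

Verdict: the first failing condition is stationarity -> stat.

stat


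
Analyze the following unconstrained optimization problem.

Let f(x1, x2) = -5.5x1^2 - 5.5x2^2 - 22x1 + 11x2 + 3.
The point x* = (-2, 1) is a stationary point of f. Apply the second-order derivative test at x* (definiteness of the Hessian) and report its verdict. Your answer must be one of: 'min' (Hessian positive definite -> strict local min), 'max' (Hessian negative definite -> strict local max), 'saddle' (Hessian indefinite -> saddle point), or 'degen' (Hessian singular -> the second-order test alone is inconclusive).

Compute the Hessian H = grad^2 f:
  H = [[-11, 0], [0, -11]]
Verify stationarity: grad f(x*) = H x* + g = (0, 0).
Eigenvalues of H: -11, -11.
Both eigenvalues < 0, so H is negative definite -> x* is a strict local max.

max


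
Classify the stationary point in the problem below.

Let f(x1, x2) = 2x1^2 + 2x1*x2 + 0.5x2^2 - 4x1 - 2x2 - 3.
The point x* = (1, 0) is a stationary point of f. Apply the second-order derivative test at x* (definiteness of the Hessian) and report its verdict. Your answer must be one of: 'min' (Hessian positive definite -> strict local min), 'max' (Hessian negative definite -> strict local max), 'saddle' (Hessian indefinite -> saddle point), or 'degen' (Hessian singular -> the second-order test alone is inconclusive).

Compute the Hessian H = grad^2 f:
  H = [[4, 2], [2, 1]]
Verify stationarity: grad f(x*) = H x* + g = (0, 0).
Eigenvalues of H: 0, 5.
H has a zero eigenvalue (singular; positive semidefinite but not definite), so H is neither positive definite, negative definite, nor indefinite. The second-order test alone is inconclusive -> degen.
(Indeed, f is constant along the null direction of H through x*, so x* is not a strict local extremum.)

degen


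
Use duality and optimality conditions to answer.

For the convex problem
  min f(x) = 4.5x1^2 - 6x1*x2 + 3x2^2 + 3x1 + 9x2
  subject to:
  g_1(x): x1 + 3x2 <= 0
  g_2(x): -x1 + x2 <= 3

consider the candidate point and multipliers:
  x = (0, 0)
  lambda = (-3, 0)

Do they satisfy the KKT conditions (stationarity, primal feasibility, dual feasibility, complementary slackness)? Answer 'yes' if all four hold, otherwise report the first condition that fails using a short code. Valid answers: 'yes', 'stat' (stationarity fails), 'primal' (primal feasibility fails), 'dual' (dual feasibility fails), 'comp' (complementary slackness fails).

Gradient of f: grad f(x) = Q x + c = (3, 9)
Constraint values g_i(x) = a_i^T x - b_i:
  g_1((0, 0)) = 0
  g_2((0, 0)) = -3
Stationarity residual: grad f(x) + sum_i lambda_i a_i = (0, 0)
  -> stationarity OK
Primal feasibility (all g_i <= 0): OK
Dual feasibility (all lambda_i >= 0): FAILS
Complementary slackness (lambda_i * g_i(x) = 0 for all i): OK

Verdict: the first failing condition is dual_feasibility -> dual.

dual
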